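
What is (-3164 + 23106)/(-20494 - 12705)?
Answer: -19942/33199 ≈ -0.60068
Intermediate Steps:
(-3164 + 23106)/(-20494 - 12705) = 19942/(-33199) = 19942*(-1/33199) = -19942/33199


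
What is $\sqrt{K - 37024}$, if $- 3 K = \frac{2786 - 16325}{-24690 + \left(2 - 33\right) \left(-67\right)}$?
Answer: $\frac{5 i \sqrt{757289674077}}{22613} \approx 192.42 i$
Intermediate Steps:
$K = - \frac{4513}{22613}$ ($K = - \frac{\left(2786 - 16325\right) \frac{1}{-24690 + \left(2 - 33\right) \left(-67\right)}}{3} = - \frac{\left(-13539\right) \frac{1}{-24690 - -2077}}{3} = - \frac{\left(-13539\right) \frac{1}{-24690 + 2077}}{3} = - \frac{\left(-13539\right) \frac{1}{-22613}}{3} = - \frac{\left(-13539\right) \left(- \frac{1}{22613}\right)}{3} = \left(- \frac{1}{3}\right) \frac{13539}{22613} = - \frac{4513}{22613} \approx -0.19958$)
$\sqrt{K - 37024} = \sqrt{- \frac{4513}{22613} - 37024} = \sqrt{- \frac{837228225}{22613}} = \frac{5 i \sqrt{757289674077}}{22613}$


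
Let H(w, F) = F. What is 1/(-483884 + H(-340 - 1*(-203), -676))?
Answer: -1/484560 ≈ -2.0637e-6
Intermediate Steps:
1/(-483884 + H(-340 - 1*(-203), -676)) = 1/(-483884 - 676) = 1/(-484560) = -1/484560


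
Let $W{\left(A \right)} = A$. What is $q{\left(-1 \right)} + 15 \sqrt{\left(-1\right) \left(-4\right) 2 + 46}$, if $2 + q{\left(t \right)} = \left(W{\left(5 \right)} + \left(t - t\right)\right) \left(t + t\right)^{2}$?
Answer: $18 + 45 \sqrt{6} \approx 128.23$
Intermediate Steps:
$q{\left(t \right)} = -2 + 20 t^{2}$ ($q{\left(t \right)} = -2 + \left(5 + \left(t - t\right)\right) \left(t + t\right)^{2} = -2 + \left(5 + 0\right) \left(2 t\right)^{2} = -2 + 5 \cdot 4 t^{2} = -2 + 20 t^{2}$)
$q{\left(-1 \right)} + 15 \sqrt{\left(-1\right) \left(-4\right) 2 + 46} = \left(-2 + 20 \left(-1\right)^{2}\right) + 15 \sqrt{\left(-1\right) \left(-4\right) 2 + 46} = \left(-2 + 20 \cdot 1\right) + 15 \sqrt{4 \cdot 2 + 46} = \left(-2 + 20\right) + 15 \sqrt{8 + 46} = 18 + 15 \sqrt{54} = 18 + 15 \cdot 3 \sqrt{6} = 18 + 45 \sqrt{6}$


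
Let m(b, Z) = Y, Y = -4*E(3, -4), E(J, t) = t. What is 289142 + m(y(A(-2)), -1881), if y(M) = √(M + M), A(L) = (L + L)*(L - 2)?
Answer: 289158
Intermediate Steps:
A(L) = 2*L*(-2 + L) (A(L) = (2*L)*(-2 + L) = 2*L*(-2 + L))
y(M) = √2*√M (y(M) = √(2*M) = √2*√M)
Y = 16 (Y = -4*(-4) = 16)
m(b, Z) = 16
289142 + m(y(A(-2)), -1881) = 289142 + 16 = 289158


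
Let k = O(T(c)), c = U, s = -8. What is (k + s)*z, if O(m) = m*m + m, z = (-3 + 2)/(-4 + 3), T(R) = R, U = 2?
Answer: -2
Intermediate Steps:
c = 2
z = 1 (z = -1/(-1) = -1*(-1) = 1)
O(m) = m + m² (O(m) = m² + m = m + m²)
k = 6 (k = 2*(1 + 2) = 2*3 = 6)
(k + s)*z = (6 - 8)*1 = -2*1 = -2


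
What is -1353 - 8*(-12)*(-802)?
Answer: -78345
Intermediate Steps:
-1353 - 8*(-12)*(-802) = -1353 + 96*(-802) = -1353 - 76992 = -78345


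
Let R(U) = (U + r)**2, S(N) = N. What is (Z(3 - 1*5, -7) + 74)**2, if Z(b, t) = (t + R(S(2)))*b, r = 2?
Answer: 3136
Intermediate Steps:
R(U) = (2 + U)**2 (R(U) = (U + 2)**2 = (2 + U)**2)
Z(b, t) = b*(16 + t) (Z(b, t) = (t + (2 + 2)**2)*b = (t + 4**2)*b = (t + 16)*b = (16 + t)*b = b*(16 + t))
(Z(3 - 1*5, -7) + 74)**2 = ((3 - 1*5)*(16 - 7) + 74)**2 = ((3 - 5)*9 + 74)**2 = (-2*9 + 74)**2 = (-18 + 74)**2 = 56**2 = 3136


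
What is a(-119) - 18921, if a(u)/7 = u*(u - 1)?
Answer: 81039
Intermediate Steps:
a(u) = 7*u*(-1 + u) (a(u) = 7*(u*(u - 1)) = 7*(u*(-1 + u)) = 7*u*(-1 + u))
a(-119) - 18921 = 7*(-119)*(-1 - 119) - 18921 = 7*(-119)*(-120) - 18921 = 99960 - 18921 = 81039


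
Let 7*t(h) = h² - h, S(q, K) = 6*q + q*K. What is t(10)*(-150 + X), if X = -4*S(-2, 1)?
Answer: -8460/7 ≈ -1208.6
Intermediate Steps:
S(q, K) = 6*q + K*q
X = 56 (X = -(-8)*(6 + 1) = -(-8)*7 = -4*(-14) = 56)
t(h) = -h/7 + h²/7 (t(h) = (h² - h)/7 = -h/7 + h²/7)
t(10)*(-150 + X) = ((⅐)*10*(-1 + 10))*(-150 + 56) = ((⅐)*10*9)*(-94) = (90/7)*(-94) = -8460/7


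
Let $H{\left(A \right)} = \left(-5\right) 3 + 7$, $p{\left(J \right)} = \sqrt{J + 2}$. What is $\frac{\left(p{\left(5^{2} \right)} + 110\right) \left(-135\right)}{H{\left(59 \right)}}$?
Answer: $\frac{7425}{4} + \frac{405 \sqrt{3}}{8} \approx 1943.9$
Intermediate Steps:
$p{\left(J \right)} = \sqrt{2 + J}$
$H{\left(A \right)} = -8$ ($H{\left(A \right)} = -15 + 7 = -8$)
$\frac{\left(p{\left(5^{2} \right)} + 110\right) \left(-135\right)}{H{\left(59 \right)}} = \frac{\left(\sqrt{2 + 5^{2}} + 110\right) \left(-135\right)}{-8} = \left(\sqrt{2 + 25} + 110\right) \left(-135\right) \left(- \frac{1}{8}\right) = \left(\sqrt{27} + 110\right) \left(-135\right) \left(- \frac{1}{8}\right) = \left(3 \sqrt{3} + 110\right) \left(-135\right) \left(- \frac{1}{8}\right) = \left(110 + 3 \sqrt{3}\right) \left(-135\right) \left(- \frac{1}{8}\right) = \left(-14850 - 405 \sqrt{3}\right) \left(- \frac{1}{8}\right) = \frac{7425}{4} + \frac{405 \sqrt{3}}{8}$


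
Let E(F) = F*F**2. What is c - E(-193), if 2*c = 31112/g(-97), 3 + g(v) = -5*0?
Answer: 21551615/3 ≈ 7.1839e+6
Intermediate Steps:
g(v) = -3 (g(v) = -3 - 5*0 = -3 + 0 = -3)
E(F) = F**3
c = -15556/3 (c = (31112/(-3))/2 = (31112*(-1/3))/2 = (1/2)*(-31112/3) = -15556/3 ≈ -5185.3)
c - E(-193) = -15556/3 - 1*(-193)**3 = -15556/3 - 1*(-7189057) = -15556/3 + 7189057 = 21551615/3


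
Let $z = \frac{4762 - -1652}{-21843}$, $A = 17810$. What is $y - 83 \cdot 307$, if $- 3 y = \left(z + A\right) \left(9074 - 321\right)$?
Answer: $- \frac{1135579728899}{21843} \approx -5.1988 \cdot 10^{7}$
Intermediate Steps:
$z = - \frac{2138}{7281}$ ($z = \left(4762 + 1652\right) \left(- \frac{1}{21843}\right) = 6414 \left(- \frac{1}{21843}\right) = - \frac{2138}{7281} \approx -0.29364$)
$y = - \frac{1135023147416}{21843}$ ($y = - \frac{\left(- \frac{2138}{7281} + 17810\right) \left(9074 - 321\right)}{3} = - \frac{\frac{129672472}{7281} \cdot 8753}{3} = \left(- \frac{1}{3}\right) \frac{1135023147416}{7281} = - \frac{1135023147416}{21843} \approx -5.1963 \cdot 10^{7}$)
$y - 83 \cdot 307 = - \frac{1135023147416}{21843} - 83 \cdot 307 = - \frac{1135023147416}{21843} - 25481 = - \frac{1135579728899}{21843}$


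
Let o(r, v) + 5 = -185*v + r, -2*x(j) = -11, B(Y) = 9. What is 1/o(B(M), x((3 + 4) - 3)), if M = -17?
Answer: -2/2027 ≈ -0.00098668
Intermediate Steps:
x(j) = 11/2 (x(j) = -½*(-11) = 11/2)
o(r, v) = -5 + r - 185*v (o(r, v) = -5 + (-185*v + r) = -5 + (r - 185*v) = -5 + r - 185*v)
1/o(B(M), x((3 + 4) - 3)) = 1/(-5 + 9 - 185*11/2) = 1/(-5 + 9 - 2035/2) = 1/(-2027/2) = -2/2027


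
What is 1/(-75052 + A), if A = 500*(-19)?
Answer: -1/84552 ≈ -1.1827e-5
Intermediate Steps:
A = -9500
1/(-75052 + A) = 1/(-75052 - 9500) = 1/(-84552) = -1/84552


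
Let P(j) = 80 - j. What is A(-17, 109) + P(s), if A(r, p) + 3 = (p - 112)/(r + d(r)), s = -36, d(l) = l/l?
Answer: 1811/16 ≈ 113.19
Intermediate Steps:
d(l) = 1
A(r, p) = -3 + (-112 + p)/(1 + r) (A(r, p) = -3 + (p - 112)/(r + 1) = -3 + (-112 + p)/(1 + r))
A(-17, 109) + P(s) = (-115 + 109 - 3*(-17))/(1 - 17) + (80 - 1*(-36)) = (-115 + 109 + 51)/(-16) + (80 + 36) = -1/16*45 + 116 = -45/16 + 116 = 1811/16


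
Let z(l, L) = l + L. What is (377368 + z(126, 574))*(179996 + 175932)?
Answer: 134564987104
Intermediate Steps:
z(l, L) = L + l
(377368 + z(126, 574))*(179996 + 175932) = (377368 + (574 + 126))*(179996 + 175932) = (377368 + 700)*355928 = 378068*355928 = 134564987104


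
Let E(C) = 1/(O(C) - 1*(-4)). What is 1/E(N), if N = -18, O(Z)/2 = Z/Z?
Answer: 6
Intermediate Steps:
O(Z) = 2 (O(Z) = 2*(Z/Z) = 2*1 = 2)
E(C) = ⅙ (E(C) = 1/(2 - 1*(-4)) = 1/(2 + 4) = 1/6 = ⅙)
1/E(N) = 1/(⅙) = 6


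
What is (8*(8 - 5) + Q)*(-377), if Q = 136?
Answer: -60320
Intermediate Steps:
(8*(8 - 5) + Q)*(-377) = (8*(8 - 5) + 136)*(-377) = (8*3 + 136)*(-377) = (24 + 136)*(-377) = 160*(-377) = -60320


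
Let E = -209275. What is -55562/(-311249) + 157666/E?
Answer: -49205844/85593475 ≈ -0.57488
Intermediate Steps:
-55562/(-311249) + 157666/E = -55562/(-311249) + 157666/(-209275) = -55562*(-1/311249) + 157666*(-1/209275) = 55562/311249 - 157666/209275 = -49205844/85593475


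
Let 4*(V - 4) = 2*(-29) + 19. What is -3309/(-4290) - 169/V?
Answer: 992049/32890 ≈ 30.163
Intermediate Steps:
V = -23/4 (V = 4 + (2*(-29) + 19)/4 = 4 + (-58 + 19)/4 = 4 + (1/4)*(-39) = 4 - 39/4 = -23/4 ≈ -5.7500)
-3309/(-4290) - 169/V = -3309/(-4290) - 169/(-23/4) = -3309*(-1/4290) - 169*(-4/23) = 1103/1430 + 676/23 = 992049/32890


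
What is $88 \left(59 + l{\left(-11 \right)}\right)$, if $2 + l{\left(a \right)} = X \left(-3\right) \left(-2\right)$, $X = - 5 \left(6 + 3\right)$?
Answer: $-18744$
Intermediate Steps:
$X = -45$ ($X = \left(-5\right) 9 = -45$)
$l{\left(a \right)} = -272$ ($l{\left(a \right)} = -2 + \left(-45\right) \left(-3\right) \left(-2\right) = -2 + 135 \left(-2\right) = -2 - 270 = -272$)
$88 \left(59 + l{\left(-11 \right)}\right) = 88 \left(59 - 272\right) = 88 \left(-213\right) = -18744$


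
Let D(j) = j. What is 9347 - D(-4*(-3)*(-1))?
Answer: 9359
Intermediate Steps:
9347 - D(-4*(-3)*(-1)) = 9347 - (-4*(-3))*(-1) = 9347 - 12*(-1) = 9347 - 1*(-12) = 9347 + 12 = 9359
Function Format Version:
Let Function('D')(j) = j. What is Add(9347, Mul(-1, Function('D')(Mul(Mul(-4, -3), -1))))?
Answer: 9359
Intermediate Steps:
Add(9347, Mul(-1, Function('D')(Mul(Mul(-4, -3), -1)))) = Add(9347, Mul(-1, Mul(Mul(-4, -3), -1))) = Add(9347, Mul(-1, Mul(12, -1))) = Add(9347, Mul(-1, -12)) = Add(9347, 12) = 9359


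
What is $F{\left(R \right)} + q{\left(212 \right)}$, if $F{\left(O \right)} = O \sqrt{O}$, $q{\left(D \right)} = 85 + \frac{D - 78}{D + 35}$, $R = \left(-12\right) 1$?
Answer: $\frac{21129}{247} - 24 i \sqrt{3} \approx 85.542 - 41.569 i$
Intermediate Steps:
$R = -12$
$q{\left(D \right)} = 85 + \frac{-78 + D}{35 + D}$
$F{\left(O \right)} = O^{\frac{3}{2}}$
$F{\left(R \right)} + q{\left(212 \right)} = \left(-12\right)^{\frac{3}{2}} + \frac{2897 + 86 \cdot 212}{35 + 212} = - 24 i \sqrt{3} + \frac{2897 + 18232}{247} = - 24 i \sqrt{3} + \frac{1}{247} \cdot 21129 = - 24 i \sqrt{3} + \frac{21129}{247} = \frac{21129}{247} - 24 i \sqrt{3}$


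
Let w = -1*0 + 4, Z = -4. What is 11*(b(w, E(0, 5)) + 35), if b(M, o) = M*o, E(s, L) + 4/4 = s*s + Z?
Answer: 165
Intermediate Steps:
E(s, L) = -5 + s² (E(s, L) = -1 + (s*s - 4) = -1 + (s² - 4) = -1 + (-4 + s²) = -5 + s²)
w = 4 (w = 0 + 4 = 4)
11*(b(w, E(0, 5)) + 35) = 11*(4*(-5 + 0²) + 35) = 11*(4*(-5 + 0) + 35) = 11*(4*(-5) + 35) = 11*(-20 + 35) = 11*15 = 165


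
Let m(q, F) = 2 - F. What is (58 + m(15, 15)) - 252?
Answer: -207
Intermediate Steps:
(58 + m(15, 15)) - 252 = (58 + (2 - 1*15)) - 252 = (58 + (2 - 15)) - 252 = (58 - 13) - 252 = 45 - 252 = -207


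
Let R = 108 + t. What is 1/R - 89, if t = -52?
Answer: -4983/56 ≈ -88.982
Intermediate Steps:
R = 56 (R = 108 - 52 = 56)
1/R - 89 = 1/56 - 89 = -4983/56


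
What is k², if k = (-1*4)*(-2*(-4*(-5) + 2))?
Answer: 30976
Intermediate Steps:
k = 176 (k = -(-8)*(20 + 2) = -(-8)*22 = -4*(-44) = 176)
k² = 176² = 30976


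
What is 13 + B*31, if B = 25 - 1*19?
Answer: 199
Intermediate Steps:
B = 6 (B = 25 - 19 = 6)
13 + B*31 = 13 + 6*31 = 13 + 186 = 199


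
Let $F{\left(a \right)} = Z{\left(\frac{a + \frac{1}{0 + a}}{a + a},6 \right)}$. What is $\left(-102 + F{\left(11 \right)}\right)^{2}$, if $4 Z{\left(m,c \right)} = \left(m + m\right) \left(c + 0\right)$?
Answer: $\frac{147841281}{14641} \approx 10098.0$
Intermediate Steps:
$Z{\left(m,c \right)} = \frac{c m}{2}$ ($Z{\left(m,c \right)} = \frac{\left(m + m\right) \left(c + 0\right)}{4} = \frac{2 m c}{4} = \frac{2 c m}{4} = \frac{c m}{2}$)
$F{\left(a \right)} = \frac{3 \left(a + \frac{1}{a}\right)}{2 a}$ ($F{\left(a \right)} = \frac{1}{2} \cdot 6 \frac{a + \frac{1}{0 + a}}{a + a} = \frac{1}{2} \cdot 6 \frac{a + \frac{1}{a}}{2 a} = \frac{3 \left(a + \frac{1}{a}\right)}{2 a}$)
$\left(-102 + F{\left(11 \right)}\right)^{2} = \left(-102 + \left(\frac{3}{2} + \frac{3}{2 \cdot 121}\right)\right)^{2} = \left(-102 + \left(\frac{3}{2} + \frac{3}{2} \cdot \frac{1}{121}\right)\right)^{2} = \left(-102 + \left(\frac{3}{2} + \frac{3}{242}\right)\right)^{2} = \left(-102 + \frac{183}{121}\right)^{2} = \left(- \frac{12159}{121}\right)^{2} = \frac{147841281}{14641}$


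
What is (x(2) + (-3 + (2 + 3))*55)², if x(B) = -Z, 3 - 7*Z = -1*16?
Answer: 564001/49 ≈ 11510.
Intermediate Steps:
Z = 19/7 (Z = 3/7 - (-1)*16/7 = 3/7 - ⅐*(-16) = 3/7 + 16/7 = 19/7 ≈ 2.7143)
x(B) = -19/7 (x(B) = -1*19/7 = -19/7)
(x(2) + (-3 + (2 + 3))*55)² = (-19/7 + (-3 + (2 + 3))*55)² = (-19/7 + (-3 + 5)*55)² = (-19/7 + 2*55)² = (-19/7 + 110)² = (751/7)² = 564001/49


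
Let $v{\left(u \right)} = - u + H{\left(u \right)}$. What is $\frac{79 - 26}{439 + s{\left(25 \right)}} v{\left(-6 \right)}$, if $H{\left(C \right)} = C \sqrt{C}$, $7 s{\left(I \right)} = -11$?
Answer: $\frac{1113}{1531} - \frac{1113 i \sqrt{6}}{1531} \approx 0.72698 - 1.7807 i$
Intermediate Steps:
$s{\left(I \right)} = - \frac{11}{7}$ ($s{\left(I \right)} = \frac{1}{7} \left(-11\right) = - \frac{11}{7}$)
$H{\left(C \right)} = C^{\frac{3}{2}}$
$v{\left(u \right)} = u^{\frac{3}{2}} - u$ ($v{\left(u \right)} = - u + u^{\frac{3}{2}} = u^{\frac{3}{2}} - u$)
$\frac{79 - 26}{439 + s{\left(25 \right)}} v{\left(-6 \right)} = \frac{79 - 26}{439 - \frac{11}{7}} \left(\left(-6\right)^{\frac{3}{2}} - -6\right) = \frac{53}{\frac{3062}{7}} \left(- 6 i \sqrt{6} + 6\right) = 53 \cdot \frac{7}{3062} \left(6 - 6 i \sqrt{6}\right) = \frac{371 \left(6 - 6 i \sqrt{6}\right)}{3062} = \frac{1113}{1531} - \frac{1113 i \sqrt{6}}{1531}$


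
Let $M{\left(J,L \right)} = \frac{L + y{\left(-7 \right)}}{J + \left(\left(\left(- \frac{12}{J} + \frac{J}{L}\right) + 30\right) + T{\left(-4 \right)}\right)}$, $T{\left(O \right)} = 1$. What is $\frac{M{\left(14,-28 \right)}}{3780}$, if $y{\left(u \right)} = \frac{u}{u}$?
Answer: $- \frac{1}{6110} \approx -0.00016367$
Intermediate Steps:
$y{\left(u \right)} = 1$
$M{\left(J,L \right)} = \frac{1 + L}{31 + J - \frac{12}{J} + \frac{J}{L}}$ ($M{\left(J,L \right)} = \frac{L + 1}{J + \left(\left(\left(- \frac{12}{J} + \frac{J}{L}\right) + 30\right) + 1\right)} = \frac{1 + L}{J + \left(\left(30 - \frac{12}{J} + \frac{J}{L}\right) + 1\right)} = \frac{1 + L}{J + \left(31 - \frac{12}{J} + \frac{J}{L}\right)} = \frac{1 + L}{31 + J - \frac{12}{J} + \frac{J}{L}}$)
$\frac{M{\left(14,-28 \right)}}{3780} = \frac{14 \left(-28\right) \frac{1}{14^{2} - -336 - 28 \cdot 14^{2} + 31 \cdot 14 \left(-28\right)} \left(1 - 28\right)}{3780} = 14 \left(-28\right) \frac{1}{196 + 336 - 5488 - 12152} \left(-27\right) \frac{1}{3780} = 14 \left(-28\right) \frac{1}{-17108} \left(-27\right) \frac{1}{3780} = 14 \left(-28\right) \left(- \frac{1}{17108}\right) \left(-27\right) \frac{1}{3780} = \left(- \frac{378}{611}\right) \frac{1}{3780} = - \frac{1}{6110}$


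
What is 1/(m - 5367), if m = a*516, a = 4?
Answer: -1/3303 ≈ -0.00030276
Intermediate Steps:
m = 2064 (m = 4*516 = 2064)
1/(m - 5367) = 1/(2064 - 5367) = 1/(-3303) = -1/3303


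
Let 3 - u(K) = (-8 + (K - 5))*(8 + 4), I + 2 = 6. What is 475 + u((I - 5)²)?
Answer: 622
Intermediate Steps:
I = 4 (I = -2 + 6 = 4)
u(K) = 159 - 12*K (u(K) = 3 - (-8 + (K - 5))*(8 + 4) = 3 - (-8 + (-5 + K))*12 = 3 - (-13 + K)*12 = 3 - (-156 + 12*K) = 3 + (156 - 12*K) = 159 - 12*K)
475 + u((I - 5)²) = 475 + (159 - 12*(4 - 5)²) = 475 + (159 - 12*(-1)²) = 475 + (159 - 12*1) = 475 + (159 - 12) = 475 + 147 = 622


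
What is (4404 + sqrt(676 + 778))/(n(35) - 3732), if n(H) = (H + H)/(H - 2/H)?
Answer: -2693046/2280893 - 1223*sqrt(1454)/4561786 ≈ -1.1909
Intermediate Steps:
n(H) = 2*H/(H - 2/H) (n(H) = (2*H)/(H - 2/H) = 2*H/(H - 2/H))
(4404 + sqrt(676 + 778))/(n(35) - 3732) = (4404 + sqrt(676 + 778))/(2*35**2/(-2 + 35**2) - 3732) = (4404 + sqrt(1454))/(2*1225/(-2 + 1225) - 3732) = (4404 + sqrt(1454))/(2*1225/1223 - 3732) = (4404 + sqrt(1454))/(2*1225*(1/1223) - 3732) = (4404 + sqrt(1454))/(2450/1223 - 3732) = (4404 + sqrt(1454))/(-4561786/1223) = (4404 + sqrt(1454))*(-1223/4561786) = -2693046/2280893 - 1223*sqrt(1454)/4561786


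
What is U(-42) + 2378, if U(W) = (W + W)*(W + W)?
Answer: 9434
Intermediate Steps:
U(W) = 4*W² (U(W) = (2*W)*(2*W) = 4*W²)
U(-42) + 2378 = 4*(-42)² + 2378 = 4*1764 + 2378 = 7056 + 2378 = 9434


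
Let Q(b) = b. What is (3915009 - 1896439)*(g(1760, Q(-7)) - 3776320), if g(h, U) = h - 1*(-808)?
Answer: -7617582574640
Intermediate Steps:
g(h, U) = 808 + h (g(h, U) = h + 808 = 808 + h)
(3915009 - 1896439)*(g(1760, Q(-7)) - 3776320) = (3915009 - 1896439)*((808 + 1760) - 3776320) = 2018570*(2568 - 3776320) = 2018570*(-3773752) = -7617582574640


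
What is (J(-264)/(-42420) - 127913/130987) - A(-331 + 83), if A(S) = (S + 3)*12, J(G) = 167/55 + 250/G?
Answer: 1539741452648761/523895605200 ≈ 2939.0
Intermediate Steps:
J(G) = 167/55 + 250/G (J(G) = 167*(1/55) + 250/G = 167/55 + 250/G)
A(S) = 36 + 12*S (A(S) = (3 + S)*12 = 36 + 12*S)
(J(-264)/(-42420) - 127913/130987) - A(-331 + 83) = ((167/55 + 250/(-264))/(-42420) - 127913/130987) - (36 + 12*(-331 + 83)) = ((167/55 + 250*(-1/264))*(-1/42420) - 127913*1/130987) - (36 + 12*(-248)) = ((167/55 - 125/132)*(-1/42420) - 127913/130987) - (36 - 2976) = ((1379/660)*(-1/42420) - 127913/130987) - 1*(-2940) = (-197/3999600 - 127913/130987) + 2940 = -511626639239/523895605200 + 2940 = 1539741452648761/523895605200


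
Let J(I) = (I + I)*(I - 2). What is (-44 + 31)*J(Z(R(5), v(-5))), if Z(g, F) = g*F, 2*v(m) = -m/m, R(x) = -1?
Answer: 39/2 ≈ 19.500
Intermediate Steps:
v(m) = -1/2 (v(m) = (-m/m)/2 = (-1*1)/2 = (1/2)*(-1) = -1/2)
Z(g, F) = F*g
J(I) = 2*I*(-2 + I) (J(I) = (2*I)*(-2 + I) = 2*I*(-2 + I))
(-44 + 31)*J(Z(R(5), v(-5))) = (-44 + 31)*(2*(-1/2*(-1))*(-2 - 1/2*(-1))) = -26*(-2 + 1/2)/2 = -26*(-3)/(2*2) = -13*(-3/2) = 39/2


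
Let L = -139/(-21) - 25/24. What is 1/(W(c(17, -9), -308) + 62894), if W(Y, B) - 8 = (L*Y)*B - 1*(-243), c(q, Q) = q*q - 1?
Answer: -1/431591 ≈ -2.3170e-6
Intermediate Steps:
L = 937/168 (L = -139*(-1/21) - 25*1/24 = 139/21 - 25/24 = 937/168 ≈ 5.5774)
c(q, Q) = -1 + q² (c(q, Q) = q² - 1 = -1 + q²)
W(Y, B) = 251 + 937*B*Y/168 (W(Y, B) = 8 + ((937*Y/168)*B - 1*(-243)) = 8 + (937*B*Y/168 + 243) = 8 + (243 + 937*B*Y/168) = 251 + 937*B*Y/168)
1/(W(c(17, -9), -308) + 62894) = 1/((251 + (937/168)*(-308)*(-1 + 17²)) + 62894) = 1/((251 + (937/168)*(-308)*(-1 + 289)) + 62894) = 1/((251 + (937/168)*(-308)*288) + 62894) = 1/((251 - 494736) + 62894) = 1/(-494485 + 62894) = 1/(-431591) = -1/431591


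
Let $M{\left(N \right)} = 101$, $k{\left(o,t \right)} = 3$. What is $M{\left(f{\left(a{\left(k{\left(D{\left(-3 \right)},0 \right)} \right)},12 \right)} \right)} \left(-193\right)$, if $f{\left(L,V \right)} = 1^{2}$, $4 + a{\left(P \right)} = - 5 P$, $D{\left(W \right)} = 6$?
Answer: $-19493$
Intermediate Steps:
$a{\left(P \right)} = -4 - 5 P$
$f{\left(L,V \right)} = 1$
$M{\left(f{\left(a{\left(k{\left(D{\left(-3 \right)},0 \right)} \right)},12 \right)} \right)} \left(-193\right) = 101 \left(-193\right) = -19493$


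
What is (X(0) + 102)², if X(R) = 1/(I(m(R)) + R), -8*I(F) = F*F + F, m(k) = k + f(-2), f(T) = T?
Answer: 9604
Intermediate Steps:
m(k) = -2 + k (m(k) = k - 2 = -2 + k)
I(F) = -F/8 - F²/8 (I(F) = -(F*F + F)/8 = -(F² + F)/8 = -(F + F²)/8 = -F/8 - F²/8)
X(R) = 1/(R - (-1 + R)*(-2 + R)/8) (X(R) = 1/(-(-2 + R)*(1 + (-2 + R))/8 + R) = 1/(-(-2 + R)*(-1 + R)/8 + R) = 1/(-(-1 + R)*(-2 + R)/8 + R) = 1/(R - (-1 + R)*(-2 + R)/8))
(X(0) + 102)² = (8/(-2 - 1*0² + 11*0) + 102)² = (8/(-2 - 1*0 + 0) + 102)² = (8/(-2 + 0 + 0) + 102)² = (8/(-2) + 102)² = (8*(-½) + 102)² = (-4 + 102)² = 98² = 9604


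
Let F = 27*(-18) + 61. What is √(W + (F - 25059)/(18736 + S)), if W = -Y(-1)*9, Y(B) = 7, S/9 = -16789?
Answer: I*√2080185035/5755 ≈ 7.9251*I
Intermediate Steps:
S = -151101 (S = 9*(-16789) = -151101)
F = -425 (F = -486 + 61 = -425)
W = -63 (W = -1*7*9 = -7*9 = -63)
√(W + (F - 25059)/(18736 + S)) = √(-63 + (-425 - 25059)/(18736 - 151101)) = √(-63 - 25484/(-132365)) = √(-63 - 25484*(-1/132365)) = √(-63 + 1108/5755) = √(-361457/5755) = I*√2080185035/5755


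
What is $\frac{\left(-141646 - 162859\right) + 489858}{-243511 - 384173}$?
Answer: $- \frac{185353}{627684} \approx -0.2953$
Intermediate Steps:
$\frac{\left(-141646 - 162859\right) + 489858}{-243511 - 384173} = \frac{\left(-141646 - 162859\right) + 489858}{-627684} = \left(-304505 + 489858\right) \left(- \frac{1}{627684}\right) = 185353 \left(- \frac{1}{627684}\right) = - \frac{185353}{627684}$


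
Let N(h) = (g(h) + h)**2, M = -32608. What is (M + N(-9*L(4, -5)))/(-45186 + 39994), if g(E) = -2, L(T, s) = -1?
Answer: 32559/5192 ≈ 6.2710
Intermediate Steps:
N(h) = (-2 + h)**2
(M + N(-9*L(4, -5)))/(-45186 + 39994) = (-32608 + (-2 - 9*(-1))**2)/(-45186 + 39994) = (-32608 + (-2 + 9)**2)/(-5192) = (-32608 + 7**2)*(-1/5192) = (-32608 + 49)*(-1/5192) = -32559*(-1/5192) = 32559/5192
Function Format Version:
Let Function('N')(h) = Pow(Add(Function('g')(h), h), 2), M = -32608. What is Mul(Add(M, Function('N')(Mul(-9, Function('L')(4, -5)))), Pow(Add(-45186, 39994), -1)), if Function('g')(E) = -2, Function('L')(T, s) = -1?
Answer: Rational(32559, 5192) ≈ 6.2710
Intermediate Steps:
Function('N')(h) = Pow(Add(-2, h), 2)
Mul(Add(M, Function('N')(Mul(-9, Function('L')(4, -5)))), Pow(Add(-45186, 39994), -1)) = Mul(Add(-32608, Pow(Add(-2, Mul(-9, -1)), 2)), Pow(Add(-45186, 39994), -1)) = Mul(Add(-32608, Pow(Add(-2, 9), 2)), Pow(-5192, -1)) = Mul(Add(-32608, Pow(7, 2)), Rational(-1, 5192)) = Mul(Add(-32608, 49), Rational(-1, 5192)) = Mul(-32559, Rational(-1, 5192)) = Rational(32559, 5192)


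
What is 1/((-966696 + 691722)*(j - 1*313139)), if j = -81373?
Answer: 1/108480542688 ≈ 9.2182e-12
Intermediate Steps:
1/((-966696 + 691722)*(j - 1*313139)) = 1/((-966696 + 691722)*(-81373 - 1*313139)) = 1/((-274974)*(-81373 - 313139)) = -1/274974/(-394512) = -1/274974*(-1/394512) = 1/108480542688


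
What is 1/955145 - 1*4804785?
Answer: -4589266368824/955145 ≈ -4.8048e+6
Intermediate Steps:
1/955145 - 1*4804785 = 1/955145 - 4804785 = -4589266368824/955145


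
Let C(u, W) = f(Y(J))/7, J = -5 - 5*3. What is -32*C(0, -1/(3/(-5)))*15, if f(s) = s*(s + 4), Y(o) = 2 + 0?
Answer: -5760/7 ≈ -822.86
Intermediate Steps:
J = -20 (J = -5 - 15 = -20)
Y(o) = 2
f(s) = s*(4 + s)
C(u, W) = 12/7 (C(u, W) = (2*(4 + 2))/7 = (2*6)*(1/7) = 12*(1/7) = 12/7)
-32*C(0, -1/(3/(-5)))*15 = -32*12/7*15 = -384/7*15 = -5760/7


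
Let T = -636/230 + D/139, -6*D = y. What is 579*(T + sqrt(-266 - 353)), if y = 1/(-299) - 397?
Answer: -275433774/207805 + 579*I*sqrt(619) ≈ -1325.4 + 14405.0*I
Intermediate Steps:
y = -118704/299 (y = -1/299 - 397 = -118704/299 ≈ -397.00)
D = 19784/299 (D = -1/6*(-118704/299) = 19784/299 ≈ 66.167)
T = -475706/207805 (T = -636/230 + (19784/299)/139 = -636*1/230 + (19784/299)*(1/139) = -318/115 + 19784/41561 = -475706/207805 ≈ -2.2892)
579*(T + sqrt(-266 - 353)) = 579*(-475706/207805 + sqrt(-266 - 353)) = 579*(-475706/207805 + sqrt(-619)) = 579*(-475706/207805 + I*sqrt(619)) = -275433774/207805 + 579*I*sqrt(619)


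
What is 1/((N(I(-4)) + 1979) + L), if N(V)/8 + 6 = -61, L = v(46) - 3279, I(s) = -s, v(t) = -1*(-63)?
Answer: -1/1773 ≈ -0.00056402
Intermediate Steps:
v(t) = 63
L = -3216 (L = 63 - 3279 = -3216)
N(V) = -536 (N(V) = -48 + 8*(-61) = -48 - 488 = -536)
1/((N(I(-4)) + 1979) + L) = 1/((-536 + 1979) - 3216) = 1/(1443 - 3216) = 1/(-1773) = -1/1773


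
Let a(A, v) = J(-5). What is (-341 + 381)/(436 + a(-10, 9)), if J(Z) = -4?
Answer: 5/54 ≈ 0.092593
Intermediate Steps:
a(A, v) = -4
(-341 + 381)/(436 + a(-10, 9)) = (-341 + 381)/(436 - 4) = 40/432 = 40*(1/432) = 5/54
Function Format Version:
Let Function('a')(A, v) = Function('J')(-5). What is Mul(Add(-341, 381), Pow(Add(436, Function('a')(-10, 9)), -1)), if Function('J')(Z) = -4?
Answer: Rational(5, 54) ≈ 0.092593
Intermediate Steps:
Function('a')(A, v) = -4
Mul(Add(-341, 381), Pow(Add(436, Function('a')(-10, 9)), -1)) = Mul(Add(-341, 381), Pow(Add(436, -4), -1)) = Mul(40, Pow(432, -1)) = Mul(40, Rational(1, 432)) = Rational(5, 54)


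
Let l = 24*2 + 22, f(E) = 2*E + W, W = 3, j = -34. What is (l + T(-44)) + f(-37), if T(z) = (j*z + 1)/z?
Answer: -1541/44 ≈ -35.023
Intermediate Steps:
T(z) = (1 - 34*z)/z (T(z) = (-34*z + 1)/z = (1 - 34*z)/z)
f(E) = 3 + 2*E (f(E) = 2*E + 3 = 3 + 2*E)
l = 70 (l = 48 + 22 = 70)
(l + T(-44)) + f(-37) = (70 + (-34 + 1/(-44))) + (3 + 2*(-37)) = (70 + (-34 - 1/44)) + (3 - 74) = (70 - 1497/44) - 71 = 1583/44 - 71 = -1541/44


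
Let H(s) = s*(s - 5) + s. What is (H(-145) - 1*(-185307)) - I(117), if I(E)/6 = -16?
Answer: 207008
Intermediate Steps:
I(E) = -96 (I(E) = 6*(-16) = -96)
H(s) = s + s*(-5 + s) (H(s) = s*(-5 + s) + s = s + s*(-5 + s))
(H(-145) - 1*(-185307)) - I(117) = (-145*(-4 - 145) - 1*(-185307)) - 1*(-96) = (-145*(-149) + 185307) + 96 = (21605 + 185307) + 96 = 206912 + 96 = 207008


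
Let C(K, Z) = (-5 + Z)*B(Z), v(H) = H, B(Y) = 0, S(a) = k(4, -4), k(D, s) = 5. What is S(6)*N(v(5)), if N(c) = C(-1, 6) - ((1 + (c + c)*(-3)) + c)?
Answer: 120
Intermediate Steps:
S(a) = 5
C(K, Z) = 0 (C(K, Z) = (-5 + Z)*0 = 0)
N(c) = -1 + 5*c (N(c) = 0 - ((1 + (c + c)*(-3)) + c) = 0 - ((1 + (2*c)*(-3)) + c) = 0 - ((1 - 6*c) + c) = 0 - (1 - 5*c) = 0 + (-1 + 5*c) = -1 + 5*c)
S(6)*N(v(5)) = 5*(-1 + 5*5) = 5*(-1 + 25) = 5*24 = 120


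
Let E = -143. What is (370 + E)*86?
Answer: 19522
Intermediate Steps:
(370 + E)*86 = (370 - 143)*86 = 227*86 = 19522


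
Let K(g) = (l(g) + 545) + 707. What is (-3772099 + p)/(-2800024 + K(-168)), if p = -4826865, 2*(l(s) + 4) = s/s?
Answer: 593032/193019 ≈ 3.0724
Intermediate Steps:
l(s) = -7/2 (l(s) = -4 + (s/s)/2 = -4 + (½)*1 = -4 + ½ = -7/2)
K(g) = 2497/2 (K(g) = (-7/2 + 545) + 707 = 1083/2 + 707 = 2497/2)
(-3772099 + p)/(-2800024 + K(-168)) = (-3772099 - 4826865)/(-2800024 + 2497/2) = -8598964/(-5597551/2) = -8598964*(-2/5597551) = 593032/193019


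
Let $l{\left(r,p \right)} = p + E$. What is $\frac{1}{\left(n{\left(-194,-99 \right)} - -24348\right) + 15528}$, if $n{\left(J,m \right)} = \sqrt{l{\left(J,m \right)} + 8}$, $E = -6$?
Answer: $\frac{39876}{1590095473} - \frac{i \sqrt{97}}{1590095473} \approx 2.5078 \cdot 10^{-5} - 6.1939 \cdot 10^{-9} i$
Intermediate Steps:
$l{\left(r,p \right)} = -6 + p$ ($l{\left(r,p \right)} = p - 6 = -6 + p$)
$n{\left(J,m \right)} = \sqrt{2 + m}$ ($n{\left(J,m \right)} = \sqrt{\left(-6 + m\right) + 8} = \sqrt{2 + m}$)
$\frac{1}{\left(n{\left(-194,-99 \right)} - -24348\right) + 15528} = \frac{1}{\left(\sqrt{2 - 99} - -24348\right) + 15528} = \frac{1}{\left(\sqrt{-97} + 24348\right) + 15528} = \frac{1}{\left(i \sqrt{97} + 24348\right) + 15528} = \frac{1}{\left(24348 + i \sqrt{97}\right) + 15528} = \frac{1}{39876 + i \sqrt{97}}$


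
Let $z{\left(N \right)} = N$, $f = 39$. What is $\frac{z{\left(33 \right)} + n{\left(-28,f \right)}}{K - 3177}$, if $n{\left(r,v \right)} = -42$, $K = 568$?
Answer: $\frac{9}{2609} \approx 0.0034496$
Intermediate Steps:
$\frac{z{\left(33 \right)} + n{\left(-28,f \right)}}{K - 3177} = \frac{33 - 42}{568 - 3177} = - \frac{9}{-2609} = \left(-9\right) \left(- \frac{1}{2609}\right) = \frac{9}{2609}$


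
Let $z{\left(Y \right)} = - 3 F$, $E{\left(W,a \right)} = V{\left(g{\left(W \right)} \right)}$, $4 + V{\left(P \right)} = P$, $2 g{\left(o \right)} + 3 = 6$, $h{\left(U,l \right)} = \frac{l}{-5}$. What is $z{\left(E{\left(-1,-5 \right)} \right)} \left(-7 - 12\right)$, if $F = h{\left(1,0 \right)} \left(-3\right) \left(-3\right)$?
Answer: $0$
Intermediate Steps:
$h{\left(U,l \right)} = - \frac{l}{5}$ ($h{\left(U,l \right)} = l \left(- \frac{1}{5}\right) = - \frac{l}{5}$)
$g{\left(o \right)} = \frac{3}{2}$ ($g{\left(o \right)} = - \frac{3}{2} + \frac{1}{2} \cdot 6 = - \frac{3}{2} + 3 = \frac{3}{2}$)
$V{\left(P \right)} = -4 + P$
$E{\left(W,a \right)} = - \frac{5}{2}$ ($E{\left(W,a \right)} = -4 + \frac{3}{2} = - \frac{5}{2}$)
$F = 0$ ($F = \left(- \frac{1}{5}\right) 0 \left(-3\right) \left(-3\right) = 0 \left(-3\right) \left(-3\right) = 0 \left(-3\right) = 0$)
$z{\left(Y \right)} = 0$ ($z{\left(Y \right)} = \left(-3\right) 0 = 0$)
$z{\left(E{\left(-1,-5 \right)} \right)} \left(-7 - 12\right) = 0 \left(-7 - 12\right) = 0 \left(-19\right) = 0$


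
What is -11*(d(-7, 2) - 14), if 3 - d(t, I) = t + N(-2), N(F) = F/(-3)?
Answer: 154/3 ≈ 51.333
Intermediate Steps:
N(F) = -F/3 (N(F) = F*(-⅓) = -F/3)
d(t, I) = 7/3 - t (d(t, I) = 3 - (t - ⅓*(-2)) = 3 - (t + ⅔) = 3 - (⅔ + t) = 3 + (-⅔ - t) = 7/3 - t)
-11*(d(-7, 2) - 14) = -11*((7/3 - 1*(-7)) - 14) = -11*((7/3 + 7) - 14) = -11*(28/3 - 14) = -11*(-14/3) = 154/3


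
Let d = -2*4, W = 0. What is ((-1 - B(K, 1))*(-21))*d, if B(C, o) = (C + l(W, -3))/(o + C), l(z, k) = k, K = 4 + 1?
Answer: -224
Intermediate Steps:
K = 5
B(C, o) = (-3 + C)/(C + o) (B(C, o) = (C - 3)/(o + C) = (-3 + C)/(C + o))
d = -8
((-1 - B(K, 1))*(-21))*d = ((-1 - (-3 + 5)/(5 + 1))*(-21))*(-8) = ((-1 - 2/6)*(-21))*(-8) = ((-1 - 1*⅓)*(-21))*(-8) = ((-1 - ⅓)*(-21))*(-8) = -4/3*(-21)*(-8) = 28*(-8) = -224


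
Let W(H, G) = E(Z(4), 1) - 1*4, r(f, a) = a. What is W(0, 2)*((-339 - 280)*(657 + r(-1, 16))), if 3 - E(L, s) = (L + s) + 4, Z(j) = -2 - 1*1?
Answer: 1249761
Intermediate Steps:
Z(j) = -3 (Z(j) = -2 - 1 = -3)
E(L, s) = -1 - L - s (E(L, s) = 3 - ((L + s) + 4) = 3 - (4 + L + s) = 3 + (-4 - L - s) = -1 - L - s)
W(H, G) = -3 (W(H, G) = (-1 - 1*(-3) - 1*1) - 1*4 = (-1 + 3 - 1) - 4 = 1 - 4 = -3)
W(0, 2)*((-339 - 280)*(657 + r(-1, 16))) = -3*(-339 - 280)*(657 + 16) = -(-1857)*673 = -3*(-416587) = 1249761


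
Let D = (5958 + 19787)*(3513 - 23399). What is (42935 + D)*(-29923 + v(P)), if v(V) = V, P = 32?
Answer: 15301864537285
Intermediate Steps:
D = -511965070 (D = 25745*(-19886) = -511965070)
(42935 + D)*(-29923 + v(P)) = (42935 - 511965070)*(-29923 + 32) = -511922135*(-29891) = 15301864537285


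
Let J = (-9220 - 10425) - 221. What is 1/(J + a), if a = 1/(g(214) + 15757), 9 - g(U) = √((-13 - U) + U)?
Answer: -4938027417188/98098852356649453 - I*√13/98098852356649453 ≈ -5.0337e-5 - 3.6754e-17*I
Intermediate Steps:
g(U) = 9 - I*√13 (g(U) = 9 - √((-13 - U) + U) = 9 - √(-13) = 9 - I*√13)
J = -19866 (J = -19645 - 221 = -19866)
a = 1/(15766 - I*√13) (a = 1/((9 - I*√13) + 15757) = 1/(15766 - I*√13) ≈ 6.3428e-5 + 1.5e-8*I)
1/(J + a) = 1/(-19866 + (15766/248566769 + I*√13/248566769)) = 1/(-4938027417188/248566769 + I*√13/248566769)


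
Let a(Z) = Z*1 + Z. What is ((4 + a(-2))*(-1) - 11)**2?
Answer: 121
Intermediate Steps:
a(Z) = 2*Z (a(Z) = Z + Z = 2*Z)
((4 + a(-2))*(-1) - 11)**2 = ((4 + 2*(-2))*(-1) - 11)**2 = ((4 - 4)*(-1) - 11)**2 = (0*(-1) - 11)**2 = (0 - 11)**2 = (-11)**2 = 121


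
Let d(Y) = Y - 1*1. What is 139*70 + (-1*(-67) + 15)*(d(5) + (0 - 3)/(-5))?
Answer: 50536/5 ≈ 10107.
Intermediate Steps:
d(Y) = -1 + Y (d(Y) = Y - 1 = -1 + Y)
139*70 + (-1*(-67) + 15)*(d(5) + (0 - 3)/(-5)) = 139*70 + (-1*(-67) + 15)*((-1 + 5) + (0 - 3)/(-5)) = 9730 + (67 + 15)*(4 - ⅕*(-3)) = 9730 + 82*(4 + ⅗) = 9730 + 82*(23/5) = 9730 + 1886/5 = 50536/5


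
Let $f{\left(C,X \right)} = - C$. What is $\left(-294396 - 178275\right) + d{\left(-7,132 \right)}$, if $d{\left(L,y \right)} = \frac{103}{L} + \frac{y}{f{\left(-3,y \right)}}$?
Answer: $- \frac{3308492}{7} \approx -4.7264 \cdot 10^{5}$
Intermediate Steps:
$d{\left(L,y \right)} = \frac{103}{L} + \frac{y}{3}$ ($d{\left(L,y \right)} = \frac{103}{L} + \frac{y}{\left(-1\right) \left(-3\right)} = \frac{103}{L} + \frac{y}{3}$)
$\left(-294396 - 178275\right) + d{\left(-7,132 \right)} = \left(-294396 - 178275\right) + \left(\frac{103}{-7} + \frac{1}{3} \cdot 132\right) = -472671 + \left(103 \left(- \frac{1}{7}\right) + 44\right) = -472671 + \left(- \frac{103}{7} + 44\right) = -472671 + \frac{205}{7} = - \frac{3308492}{7}$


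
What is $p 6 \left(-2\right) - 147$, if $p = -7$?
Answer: $-63$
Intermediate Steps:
$p 6 \left(-2\right) - 147 = - 7 \cdot 6 \left(-2\right) - 147 = \left(-7\right) \left(-12\right) - 147 = 84 - 147 = -63$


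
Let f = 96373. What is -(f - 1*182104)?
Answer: 85731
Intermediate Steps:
-(f - 1*182104) = -(96373 - 1*182104) = -(96373 - 182104) = -1*(-85731) = 85731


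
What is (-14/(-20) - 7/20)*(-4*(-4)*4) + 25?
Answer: 237/5 ≈ 47.400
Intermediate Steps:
(-14/(-20) - 7/20)*(-4*(-4)*4) + 25 = (-14*(-1/20) - 7*1/20)*(16*4) + 25 = (7/10 - 7/20)*64 + 25 = (7/20)*64 + 25 = 112/5 + 25 = 237/5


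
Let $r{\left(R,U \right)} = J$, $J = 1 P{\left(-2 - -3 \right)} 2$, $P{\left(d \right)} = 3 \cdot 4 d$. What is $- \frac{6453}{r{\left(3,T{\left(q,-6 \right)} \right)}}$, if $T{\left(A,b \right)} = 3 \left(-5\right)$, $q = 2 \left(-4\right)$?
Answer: $- \frac{2151}{8} \approx -268.88$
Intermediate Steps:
$P{\left(d \right)} = 12 d$
$q = -8$
$T{\left(A,b \right)} = -15$
$J = 24$ ($J = 1 \cdot 12 \left(-2 - -3\right) 2 = 1 \cdot 12 \left(-2 + 3\right) 2 = 1 \cdot 12 \cdot 1 \cdot 2 = 1 \cdot 12 \cdot 2 = 12 \cdot 2 = 24$)
$r{\left(R,U \right)} = 24$
$- \frac{6453}{r{\left(3,T{\left(q,-6 \right)} \right)}} = - \frac{6453}{24} = \left(-6453\right) \frac{1}{24} = - \frac{2151}{8}$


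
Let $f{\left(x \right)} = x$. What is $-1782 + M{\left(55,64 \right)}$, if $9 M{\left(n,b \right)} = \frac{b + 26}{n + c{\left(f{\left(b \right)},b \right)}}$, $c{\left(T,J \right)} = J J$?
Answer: $- \frac{7397072}{4151} \approx -1782.0$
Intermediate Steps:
$c{\left(T,J \right)} = J^{2}$
$M{\left(n,b \right)} = \frac{26 + b}{9 \left(n + b^{2}\right)}$ ($M{\left(n,b \right)} = \frac{\left(b + 26\right) \frac{1}{n + b^{2}}}{9} = \frac{\left(26 + b\right) \frac{1}{n + b^{2}}}{9} = \frac{\frac{1}{n + b^{2}} \left(26 + b\right)}{9} = \frac{26 + b}{9 \left(n + b^{2}\right)}$)
$-1782 + M{\left(55,64 \right)} = -1782 + \frac{26 + 64}{9 \left(55 + 64^{2}\right)} = -1782 + \frac{1}{9} \frac{1}{55 + 4096} \cdot 90 = -1782 + \frac{1}{9} \cdot \frac{1}{4151} \cdot 90 = -1782 + \frac{10}{4151} = - \frac{7397072}{4151}$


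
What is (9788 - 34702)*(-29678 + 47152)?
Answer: -435347236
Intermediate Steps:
(9788 - 34702)*(-29678 + 47152) = -24914*17474 = -435347236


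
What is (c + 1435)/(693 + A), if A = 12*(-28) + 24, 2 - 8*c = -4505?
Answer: 5329/1016 ≈ 5.2451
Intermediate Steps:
c = 4507/8 (c = ¼ - ⅛*(-4505) = ¼ + 4505/8 = 4507/8 ≈ 563.38)
A = -312 (A = -336 + 24 = -312)
(c + 1435)/(693 + A) = (4507/8 + 1435)/(693 - 312) = (15987/8)/381 = (15987/8)*(1/381) = 5329/1016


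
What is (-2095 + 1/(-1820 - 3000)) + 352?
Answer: -8401261/4820 ≈ -1743.0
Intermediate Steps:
(-2095 + 1/(-1820 - 3000)) + 352 = (-2095 + 1/(-4820)) + 352 = (-2095 - 1/4820) + 352 = -10097901/4820 + 352 = -8401261/4820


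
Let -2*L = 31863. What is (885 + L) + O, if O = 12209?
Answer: -5675/2 ≈ -2837.5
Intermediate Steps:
L = -31863/2 (L = -½*31863 = -31863/2 ≈ -15932.)
(885 + L) + O = (885 - 31863/2) + 12209 = -30093/2 + 12209 = -5675/2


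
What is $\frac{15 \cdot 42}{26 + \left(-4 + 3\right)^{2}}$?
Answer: $\frac{70}{3} \approx 23.333$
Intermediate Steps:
$\frac{15 \cdot 42}{26 + \left(-4 + 3\right)^{2}} = \frac{630}{26 + \left(-1\right)^{2}} = \frac{630}{26 + 1} = \frac{630}{27} = 630 \cdot \frac{1}{27} = \frac{70}{3}$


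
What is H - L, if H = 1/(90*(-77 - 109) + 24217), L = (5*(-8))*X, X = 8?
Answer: 2392641/7477 ≈ 320.00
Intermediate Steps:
L = -320 (L = (5*(-8))*8 = -40*8 = -320)
H = 1/7477 (H = 1/(90*(-186) + 24217) = 1/(-16740 + 24217) = 1/7477 ≈ 0.00013374)
H - L = 1/7477 - 1*(-320) = 1/7477 + 320 = 2392641/7477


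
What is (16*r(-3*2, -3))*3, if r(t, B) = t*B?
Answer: 864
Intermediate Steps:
r(t, B) = B*t
(16*r(-3*2, -3))*3 = (16*(-(-9)*2))*3 = (16*(-3*(-6)))*3 = (16*18)*3 = 288*3 = 864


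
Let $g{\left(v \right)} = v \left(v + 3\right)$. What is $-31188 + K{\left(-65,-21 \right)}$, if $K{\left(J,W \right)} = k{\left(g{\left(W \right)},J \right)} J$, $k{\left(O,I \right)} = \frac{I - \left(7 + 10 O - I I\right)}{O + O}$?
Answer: $- \frac{23602373}{756} \approx -31220.0$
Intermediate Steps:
$g{\left(v \right)} = v \left(3 + v\right)$
$k{\left(O,I \right)} = \frac{-7 + I + I^{2} - 10 O}{2 O}$ ($k{\left(O,I \right)} = \frac{I - \left(7 - I^{2} + 10 O\right)}{2 O} = \left(I - \left(7 - I^{2} + 10 O\right)\right) \frac{1}{2 O} = \left(-7 + I + I^{2} - 10 O\right) \frac{1}{2 O} = \frac{-7 + I + I^{2} - 10 O}{2 O}$)
$K{\left(J,W \right)} = \frac{J \left(-7 + J + J^{2} - 10 W \left(3 + W\right)\right)}{2 W \left(3 + W\right)}$ ($K{\left(J,W \right)} = \frac{-7 + J + J^{2} - 10 W \left(3 + W\right)}{2 W \left(3 + W\right)} J = \frac{J \left(-7 + J + J^{2} - 10 W \left(3 + W\right)\right)}{2 W \left(3 + W\right)}$)
$-31188 + K{\left(-65,-21 \right)} = -31188 + \frac{1}{2} \left(-65\right) \frac{1}{-21} \frac{1}{3 - 21} \left(-7 - 65 + \left(-65\right)^{2} - - 210 \left(3 - 21\right)\right) = -31188 + \frac{1}{2} \left(-65\right) \left(- \frac{1}{21}\right) \frac{1}{-18} \left(-7 - 65 + 4225 - \left(-210\right) \left(-18\right)\right) = -31188 + \frac{1}{2} \left(-65\right) \left(- \frac{1}{21}\right) \left(- \frac{1}{18}\right) \left(-7 - 65 + 4225 - 3780\right) = -31188 + \frac{1}{2} \left(-65\right) \left(- \frac{1}{21}\right) \left(- \frac{1}{18}\right) 373 = -31188 - \frac{24245}{756} = - \frac{23602373}{756}$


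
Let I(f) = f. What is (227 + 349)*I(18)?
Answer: 10368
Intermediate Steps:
(227 + 349)*I(18) = (227 + 349)*18 = 576*18 = 10368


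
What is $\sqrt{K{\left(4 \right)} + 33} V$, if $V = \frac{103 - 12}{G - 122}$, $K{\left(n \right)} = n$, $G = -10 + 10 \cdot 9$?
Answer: $- \frac{13 \sqrt{37}}{6} \approx -13.179$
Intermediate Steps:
$G = 80$ ($G = -10 + 90 = 80$)
$V = - \frac{13}{6}$ ($V = \frac{103 - 12}{80 - 122} = \frac{91}{-42} = 91 \left(- \frac{1}{42}\right) = - \frac{13}{6} \approx -2.1667$)
$\sqrt{K{\left(4 \right)} + 33} V = \sqrt{4 + 33} \left(- \frac{13}{6}\right) = \sqrt{37} \left(- \frac{13}{6}\right) = - \frac{13 \sqrt{37}}{6}$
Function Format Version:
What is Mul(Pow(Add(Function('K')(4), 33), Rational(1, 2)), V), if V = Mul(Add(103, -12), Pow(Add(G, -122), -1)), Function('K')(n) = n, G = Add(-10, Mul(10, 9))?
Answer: Mul(Rational(-13, 6), Pow(37, Rational(1, 2))) ≈ -13.179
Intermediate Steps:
G = 80 (G = Add(-10, 90) = 80)
V = Rational(-13, 6) (V = Mul(Add(103, -12), Pow(Add(80, -122), -1)) = Mul(91, Pow(-42, -1)) = Mul(91, Rational(-1, 42)) = Rational(-13, 6) ≈ -2.1667)
Mul(Pow(Add(Function('K')(4), 33), Rational(1, 2)), V) = Mul(Pow(Add(4, 33), Rational(1, 2)), Rational(-13, 6)) = Mul(Pow(37, Rational(1, 2)), Rational(-13, 6)) = Mul(Rational(-13, 6), Pow(37, Rational(1, 2)))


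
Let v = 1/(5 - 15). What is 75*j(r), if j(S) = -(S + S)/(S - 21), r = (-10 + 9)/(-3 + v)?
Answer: 1500/641 ≈ 2.3401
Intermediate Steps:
v = -⅒ (v = 1/(-10) = -⅒ ≈ -0.10000)
r = 10/31 (r = (-10 + 9)/(-3 - ⅒) = -1/(-31/10) = -1*(-10/31) = 10/31 ≈ 0.32258)
j(S) = -2*S/(-21 + S)
75*j(r) = 75*(-2*10/31/(-21 + 10/31)) = 75*(-2*10/31/(-641/31)) = 75*(-2*10/31*(-31/641)) = 75*(20/641) = 1500/641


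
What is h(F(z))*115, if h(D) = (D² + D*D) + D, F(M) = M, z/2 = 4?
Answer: 15640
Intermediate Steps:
z = 8 (z = 2*4 = 8)
h(D) = D + 2*D² (h(D) = (D² + D²) + D = 2*D² + D = D + 2*D²)
h(F(z))*115 = (8*(1 + 2*8))*115 = (8*(1 + 16))*115 = (8*17)*115 = 136*115 = 15640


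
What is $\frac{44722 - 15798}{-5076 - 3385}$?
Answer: $- \frac{28924}{8461} \approx -3.4185$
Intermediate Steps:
$\frac{44722 - 15798}{-5076 - 3385} = \frac{28924}{-5076 - 3385} = \frac{28924}{-8461} = 28924 \left(- \frac{1}{8461}\right) = - \frac{28924}{8461}$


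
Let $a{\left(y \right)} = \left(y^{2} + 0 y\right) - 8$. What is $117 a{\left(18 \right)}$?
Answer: $36972$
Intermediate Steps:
$a{\left(y \right)} = -8 + y^{2}$ ($a{\left(y \right)} = \left(y^{2} + 0\right) - 8 = y^{2} - 8 = -8 + y^{2}$)
$117 a{\left(18 \right)} = 117 \left(-8 + 18^{2}\right) = 117 \left(-8 + 324\right) = 117 \cdot 316 = 36972$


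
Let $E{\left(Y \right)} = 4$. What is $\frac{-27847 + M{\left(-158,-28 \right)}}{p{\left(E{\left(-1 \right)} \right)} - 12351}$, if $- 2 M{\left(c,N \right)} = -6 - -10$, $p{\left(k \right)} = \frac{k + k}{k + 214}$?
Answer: $\frac{3035541}{1346255} \approx 2.2548$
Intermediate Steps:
$p{\left(k \right)} = \frac{2 k}{214 + k}$
$M{\left(c,N \right)} = -2$ ($M{\left(c,N \right)} = - \frac{-6 - -10}{2} = - \frac{-6 + 10}{2} = \left(- \frac{1}{2}\right) 4 = -2$)
$\frac{-27847 + M{\left(-158,-28 \right)}}{p{\left(E{\left(-1 \right)} \right)} - 12351} = \frac{-27847 - 2}{2 \cdot 4 \frac{1}{214 + 4} - 12351} = - \frac{27849}{2 \cdot 4 \cdot \frac{1}{218} - 12351} = - \frac{27849}{\frac{4}{109} - 12351} = - \frac{27849}{- \frac{1346255}{109}} = \left(-27849\right) \left(- \frac{109}{1346255}\right) = \frac{3035541}{1346255}$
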